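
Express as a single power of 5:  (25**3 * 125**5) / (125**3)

25**3 = 5**6; 125**5 = 5**15; 125**3 = 5**9
Combine exponents: 5**12

5**12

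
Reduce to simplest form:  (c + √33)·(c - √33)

Difference of squares with P = c, Q = √33.

c² - 33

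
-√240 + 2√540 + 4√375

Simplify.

28*√15

√240 = 4*√15; 2√540 = 12*√15; 4√375 = 20*√15
Combine: (-4 + 12 + 20)·√15 = 28*√15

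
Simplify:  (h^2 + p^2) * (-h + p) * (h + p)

-h^4 + p^4

(p+h)(p-h) = -h^2 + p^2; continue pairing.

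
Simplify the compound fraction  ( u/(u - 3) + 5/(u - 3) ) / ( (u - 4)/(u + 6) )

(u² + 11*u + 30)/(u² - 7*u + 12)

Numerator: u/(u - 3) + 5/(u - 3) = (u + 5)/(u - 3)
Denominator: (u - 4)/(u + 6) = (u - 4)/(u + 6)
Divide: ((u + 5)/(u - 3)) · ((u + 6)/(u - 4)) = (u² + 11*u + 30)/(u² - 7*u + 12)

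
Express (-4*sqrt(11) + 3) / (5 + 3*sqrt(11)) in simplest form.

(-147 + 29*sqrt(11))/74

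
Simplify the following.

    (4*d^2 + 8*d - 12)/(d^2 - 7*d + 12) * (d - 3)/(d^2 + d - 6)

(4*d - 4)/(d^2 - 6*d + 8)

Factor: 4*d^2 + 8*d - 12 = 4*(d + 3)*(d - 1);  d^2 - 7*d + 12 = (d - 3)*(d - 4);  d^2 + d - 6 = (d + 3)*(d - 2)
Cancel the common factors (d - 3), (d + 3).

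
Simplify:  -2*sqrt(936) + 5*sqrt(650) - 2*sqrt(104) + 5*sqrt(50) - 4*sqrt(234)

2*sqrt(936) = 12*sqrt(26); 5*sqrt(650) = 25*sqrt(26); 2*sqrt(104) = 4*sqrt(26); 5*sqrt(50) = 25*sqrt(2); 4*sqrt(234) = 12*sqrt(26)

-3*sqrt(26) + 25*sqrt(2)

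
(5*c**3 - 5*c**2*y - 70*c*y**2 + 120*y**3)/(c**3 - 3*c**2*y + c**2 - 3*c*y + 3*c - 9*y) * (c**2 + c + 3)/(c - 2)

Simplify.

(5*c**2 + 10*c*y - 40*y**2)/(c - 2)

Factor: 5*c**3 - 5*c**2*y - 70*c*y**2 + 120*y**3 = 5*(c - 2*y)*(c + 4*y)*(c - 3*y);  c**3 - 3*c**2*y + c**2 - 3*c*y + 3*c - 9*y = (c**2 + c + 3)*(c - 3*y)
Cancel the common factors (c**2 + c + 3), (c - 3*y).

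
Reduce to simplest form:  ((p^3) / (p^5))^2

Inside the bracket: (p^-2)
Raise to the power 2: (p^-4)

p^(-4)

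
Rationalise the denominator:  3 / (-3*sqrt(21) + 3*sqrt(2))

Multiply numerator and denominator by 3*sqrt(2) + 3*sqrt(21).
Denominator becomes -171; numerator becomes 9*sqrt(2) + 9*sqrt(21).

(-sqrt(21) - sqrt(2))/19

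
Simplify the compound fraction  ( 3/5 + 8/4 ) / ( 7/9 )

Numerator: 3/5 + 8/4 = 13/5
Denominator: 7/9 = 7/9
Divide: (13/5) · (9/7) = 117/35

117/35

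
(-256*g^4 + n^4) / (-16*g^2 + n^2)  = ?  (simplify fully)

16*g^2 + n^2

Difference of fourth powers: factor out (-16*g^2 + n^2).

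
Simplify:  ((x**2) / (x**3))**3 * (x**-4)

x**(-7)

Inside the bracket: (x**-1)
Raise to the power 3: (x**-3)
Multiply by (x**-4): add exponents.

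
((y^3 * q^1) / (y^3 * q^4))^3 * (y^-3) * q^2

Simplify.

1/(q^7*y^3)

Inside the bracket: (q^-3)
Raise to the power 3: (q^-9)
Multiply by (y^-3) * q^2: add exponents.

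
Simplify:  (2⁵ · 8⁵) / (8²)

2⁵ = 2^5; 8⁵ = 2^15; 8² = 2^6
Combine exponents: 2^14

2^14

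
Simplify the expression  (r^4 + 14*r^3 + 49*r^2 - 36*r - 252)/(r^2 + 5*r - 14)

r^2 + 9*r + 18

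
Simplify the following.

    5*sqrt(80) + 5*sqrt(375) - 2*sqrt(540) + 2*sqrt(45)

13*sqrt(15) + 26*sqrt(5)

5*sqrt(80) = 20*sqrt(5); 5*sqrt(375) = 25*sqrt(15); 2*sqrt(540) = 12*sqrt(15); 2*sqrt(45) = 6*sqrt(5)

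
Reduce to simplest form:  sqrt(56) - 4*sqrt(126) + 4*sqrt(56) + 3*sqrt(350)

sqrt(56) = 2*sqrt(14); 4*sqrt(126) = 12*sqrt(14); 4*sqrt(56) = 8*sqrt(14); 3*sqrt(350) = 15*sqrt(14)
Combine: (2 - 12 + 8 + 15)·sqrt(14) = 13*sqrt(14)

13*sqrt(14)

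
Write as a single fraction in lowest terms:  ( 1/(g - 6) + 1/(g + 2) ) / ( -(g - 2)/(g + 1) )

(-2*g - 2)/(g² - 4*g - 12)

Numerator: 1/(g - 6) + 1/(g + 2) = (2*g - 4)/(g² - 4*g - 12)
Denominator: -(g - 2)/(g + 1) = (-g + 2)/(g + 1)
Divide: ((2*g - 4)/(g² - 4*g - 12)) · ((g + 1)/(-g + 2)) = (-2*g - 2)/(g² - 4*g - 12)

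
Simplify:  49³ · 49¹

7^8

49³ = 7^6; 49¹ = 7^2
Combine exponents: 7^8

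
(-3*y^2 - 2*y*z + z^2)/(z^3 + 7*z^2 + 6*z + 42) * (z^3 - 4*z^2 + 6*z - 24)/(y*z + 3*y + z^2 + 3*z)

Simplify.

(-3*y*z + 12*y + z^2 - 4*z)/(z^2 + 10*z + 21)

Factor: -3*y^2 - 2*y*z + z^2 = (-3*y + z)*(y + z);  z^3 + 7*z^2 + 6*z + 42 = (z^2 + 6)*(z + 7);  z^3 - 4*z^2 + 6*z - 24 = (z - 4)*(z^2 + 6);  y*z + 3*y + z^2 + 3*z = (y + z)*(z + 3)
Cancel the common factors (z^2 + 6), (y + z).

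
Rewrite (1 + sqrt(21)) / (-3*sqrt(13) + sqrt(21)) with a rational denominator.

Multiply numerator and denominator by sqrt(21) + 3*sqrt(13).
Denominator becomes -96; numerator becomes sqrt(21) + 3*sqrt(13) + 21 + 3*sqrt(273).

(-3*sqrt(273) - 21 - 3*sqrt(13) - sqrt(21))/96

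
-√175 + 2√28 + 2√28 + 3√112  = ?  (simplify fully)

√175 = 5*√7; 2√28 = 4*√7; 2√28 = 4*√7; 3√112 = 12*√7
Combine: (-5 + 4 + 4 + 12)·√7 = 15*√7

15*√7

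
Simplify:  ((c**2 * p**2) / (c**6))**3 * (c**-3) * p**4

Inside the bracket: (c**-4) * p**2
Raise to the power 3: (c**-12) * p**6
Multiply by (c**-3) * p**4: add exponents.

p**10/c**15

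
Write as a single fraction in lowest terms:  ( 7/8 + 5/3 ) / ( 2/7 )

Numerator: 7/8 + 5/3 = 61/24
Denominator: 2/7 = 2/7
Divide: (61/24) · (7/2) = 427/48

427/48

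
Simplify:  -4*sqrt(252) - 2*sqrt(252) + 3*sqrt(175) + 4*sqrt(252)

4*sqrt(252) = 24*sqrt(7); 2*sqrt(252) = 12*sqrt(7); 3*sqrt(175) = 15*sqrt(7); 4*sqrt(252) = 24*sqrt(7)
Combine: (-24 - 12 + 15 + 24)·sqrt(7) = 3*sqrt(7)

3*sqrt(7)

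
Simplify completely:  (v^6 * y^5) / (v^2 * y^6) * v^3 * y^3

v^7*y^2

Quotient: v^4 * (y^-1)
Multiply by v^3 * y^3: add exponents.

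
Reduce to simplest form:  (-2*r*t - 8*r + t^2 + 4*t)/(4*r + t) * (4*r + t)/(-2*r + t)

t + 4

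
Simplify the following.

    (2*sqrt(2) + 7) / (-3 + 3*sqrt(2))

(11 + 9*sqrt(2))/3

Multiply numerator and denominator by -3*sqrt(2) - 3.
Denominator becomes -9; numerator becomes -27*sqrt(2) - 33.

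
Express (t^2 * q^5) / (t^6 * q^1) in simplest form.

q^4/t^4

Quotient: (t^-4) * q^4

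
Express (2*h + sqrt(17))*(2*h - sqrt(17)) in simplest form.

4*h^2 - 17

Difference of squares with P = 2*h, Q = sqrt(17).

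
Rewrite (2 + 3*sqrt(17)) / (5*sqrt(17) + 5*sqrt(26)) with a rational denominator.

(-51 - 2*sqrt(17) + 2*sqrt(26) + 3*sqrt(442))/45

Multiply numerator and denominator by -5*sqrt(26) + 5*sqrt(17).
Denominator becomes -225; numerator becomes -15*sqrt(442) - 10*sqrt(26) + 10*sqrt(17) + 255.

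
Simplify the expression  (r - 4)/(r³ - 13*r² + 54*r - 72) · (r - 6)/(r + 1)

1/(r² - 2*r - 3)

Factor: r³ - 13*r² + 54*r - 72 = (r - 3)·(r - 6)·(r - 4)
Cancel the common factors (r - 4), (r - 6).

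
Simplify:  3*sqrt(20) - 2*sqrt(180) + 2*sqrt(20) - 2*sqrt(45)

-8*sqrt(5)

3*sqrt(20) = 6*sqrt(5); 2*sqrt(180) = 12*sqrt(5); 2*sqrt(20) = 4*sqrt(5); 2*sqrt(45) = 6*sqrt(5)
Combine: (6 - 12 + 4 - 6)·sqrt(5) = -8*sqrt(5)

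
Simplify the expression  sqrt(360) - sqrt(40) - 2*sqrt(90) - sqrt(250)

sqrt(360) = 6*sqrt(10); sqrt(40) = 2*sqrt(10); 2*sqrt(90) = 6*sqrt(10); sqrt(250) = 5*sqrt(10)
Combine: (6 - 2 - 6 - 5)·sqrt(10) = -7*sqrt(10)

-7*sqrt(10)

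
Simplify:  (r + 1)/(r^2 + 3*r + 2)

Factor: r^2 + 3*r + 2 = (r + 1)*(r + 2)
Cancel the common factor (r + 1).

1/(r + 2)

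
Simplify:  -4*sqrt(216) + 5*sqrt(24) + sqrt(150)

4*sqrt(216) = 24*sqrt(6); 5*sqrt(24) = 10*sqrt(6); sqrt(150) = 5*sqrt(6)
Combine: (-24 + 10 + 5)·sqrt(6) = -9*sqrt(6)

-9*sqrt(6)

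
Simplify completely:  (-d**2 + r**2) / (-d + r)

Difference of squares: factor out (-d + r).

d + r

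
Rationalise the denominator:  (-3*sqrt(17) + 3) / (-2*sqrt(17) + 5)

Multiply numerator and denominator by 5 + 2*sqrt(17).
Denominator becomes -43; numerator becomes -87 - 9*sqrt(17).

(9*sqrt(17) + 87)/43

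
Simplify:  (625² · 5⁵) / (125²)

625² = 5^8; 5⁵ = 5^5; 125² = 5^6
Combine exponents: 5^7

5^7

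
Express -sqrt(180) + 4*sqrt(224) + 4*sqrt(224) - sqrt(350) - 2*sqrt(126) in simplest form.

-6*sqrt(5) + 21*sqrt(14)

sqrt(180) = 6*sqrt(5); 4*sqrt(224) = 16*sqrt(14); 4*sqrt(224) = 16*sqrt(14); sqrt(350) = 5*sqrt(14); 2*sqrt(126) = 6*sqrt(14)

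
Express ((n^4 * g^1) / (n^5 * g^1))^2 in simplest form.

n^(-2)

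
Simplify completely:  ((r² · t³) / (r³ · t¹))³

Inside the bracket: (r^-1) · t²
Raise to the power 3: (r^-3) · t⁶

t⁶/r³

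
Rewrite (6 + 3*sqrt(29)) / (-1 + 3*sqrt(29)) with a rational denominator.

(21*sqrt(29) + 267)/260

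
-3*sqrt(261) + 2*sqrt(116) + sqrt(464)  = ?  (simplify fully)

-sqrt(29)

3*sqrt(261) = 9*sqrt(29); 2*sqrt(116) = 4*sqrt(29); sqrt(464) = 4*sqrt(29)
Combine: (-9 + 4 + 4)·sqrt(29) = -sqrt(29)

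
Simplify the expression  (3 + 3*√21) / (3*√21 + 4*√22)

(-189 - 9*√21 + 12*√22 + 12*√462)/163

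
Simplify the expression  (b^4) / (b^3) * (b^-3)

b^(-2)

Quotient: b^1
Multiply by (b^-3): add exponents.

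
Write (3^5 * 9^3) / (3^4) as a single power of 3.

3^7

3^5 = 3^5; 9^3 = 3^6; 3^4 = 3^4
Combine exponents: 3^7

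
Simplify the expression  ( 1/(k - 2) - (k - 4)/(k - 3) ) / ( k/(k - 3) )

(-k² + 7*k - 11)/(k² - 2*k)

Numerator: 1/(k - 2) - (k - 4)/(k - 3) = (-k² + 7*k - 11)/(k² - 5*k + 6)
Denominator: k/(k - 3) = k/(k - 3)
Divide: ((-k² + 7*k - 11)/(k² - 5*k + 6)) · ((k - 3)/k) = (-k² + 7*k - 11)/(k² - 2*k)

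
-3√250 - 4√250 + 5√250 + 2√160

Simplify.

3√250 = 15*√10; 4√250 = 20*√10; 5√250 = 25*√10; 2√160 = 8*√10
Combine: (-15 - 20 + 25 + 8)·√10 = -2*√10

-2*√10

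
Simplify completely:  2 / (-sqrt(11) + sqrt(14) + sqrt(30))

Group as (sqrt(14) + sqrt(30)) - sqrt(11); multiply by (sqrt(14) + sqrt(30)) + sqrt(11), then rationalise the remaining surd.

(-66*sqrt(11) - 10*sqrt(30) + 54*sqrt(14) + 8*sqrt(1155))/591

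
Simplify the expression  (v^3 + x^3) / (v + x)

Apply the sum-of-cubes factorisation and cancel (v + x).

v^2 - v*x + x^2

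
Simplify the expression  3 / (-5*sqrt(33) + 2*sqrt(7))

Multiply numerator and denominator by 2*sqrt(7) + 5*sqrt(33).
Denominator becomes -797; numerator becomes 6*sqrt(7) + 15*sqrt(33).

(-15*sqrt(33) - 6*sqrt(7))/797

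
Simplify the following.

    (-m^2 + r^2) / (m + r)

-m + r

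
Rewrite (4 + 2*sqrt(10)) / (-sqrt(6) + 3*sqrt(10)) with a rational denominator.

(sqrt(6) + sqrt(15) + 3*sqrt(10) + 15)/21

Multiply numerator and denominator by sqrt(6) + 3*sqrt(10).
Denominator becomes 84; numerator becomes 4*sqrt(6) + 4*sqrt(15) + 12*sqrt(10) + 60.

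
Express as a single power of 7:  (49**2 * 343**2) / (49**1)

49**2 = 7**4; 343**2 = 7**6; 49**1 = 7**2
Combine exponents: 7**8

7**8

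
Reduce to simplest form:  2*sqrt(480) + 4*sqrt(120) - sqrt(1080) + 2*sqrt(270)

2*sqrt(480) = 8*sqrt(30); 4*sqrt(120) = 8*sqrt(30); sqrt(1080) = 6*sqrt(30); 2*sqrt(270) = 6*sqrt(30)
Combine: (8 + 8 - 6 + 6)·sqrt(30) = 16*sqrt(30)

16*sqrt(30)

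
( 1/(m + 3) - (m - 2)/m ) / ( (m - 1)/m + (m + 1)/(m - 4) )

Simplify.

(-m³ + 4*m² + 6*m - 24)/(2*m³ + 2*m² - 8*m + 12)

Numerator: 1/(m + 3) - (m - 2)/m = (-m² + 6)/(m² + 3*m)
Denominator: (m - 1)/m + (m + 1)/(m - 4) = (2*m² - 4*m + 4)/(m² - 4*m)
Divide: ((-m² + 6)/(m² + 3*m)) · ((m² - 4*m)/(2*m² - 4*m + 4)) = (-m³ + 4*m² + 6*m - 24)/(2*m³ + 2*m² - 8*m + 12)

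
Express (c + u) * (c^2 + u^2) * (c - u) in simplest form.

c^4 - u^4

(c+u)(c-u) = c^2 - u^2; continue pairing.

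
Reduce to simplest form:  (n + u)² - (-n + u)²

4*n*u

Only the odd-power cross terms survive.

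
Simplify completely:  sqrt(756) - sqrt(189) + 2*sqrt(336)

11*sqrt(21)

sqrt(756) = 6*sqrt(21); sqrt(189) = 3*sqrt(21); 2*sqrt(336) = 8*sqrt(21)
Combine: (6 - 3 + 8)·sqrt(21) = 11*sqrt(21)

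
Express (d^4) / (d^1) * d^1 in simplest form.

Quotient: d^3
Multiply by d^1: add exponents.

d^4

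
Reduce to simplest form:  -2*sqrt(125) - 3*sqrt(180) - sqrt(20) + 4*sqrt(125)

-10*sqrt(5)

2*sqrt(125) = 10*sqrt(5); 3*sqrt(180) = 18*sqrt(5); sqrt(20) = 2*sqrt(5); 4*sqrt(125) = 20*sqrt(5)
Combine: (-10 - 18 - 2 + 20)·sqrt(5) = -10*sqrt(5)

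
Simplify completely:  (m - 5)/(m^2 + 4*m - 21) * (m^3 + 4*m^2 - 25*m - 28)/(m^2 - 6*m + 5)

Factor: m^2 + 4*m - 21 = (m - 3)*(m + 7);  m^3 + 4*m^2 - 25*m - 28 = (m - 4)*(m + 7)*(m + 1);  m^2 - 6*m + 5 = (m - 1)*(m - 5)
Cancel the common factors (m + 7), (m - 5).

(m^2 - 3*m - 4)/(m^2 - 4*m + 3)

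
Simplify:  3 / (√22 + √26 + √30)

(-6*√4290 + 27*√30 + 39*√26 + 51*√22)/982

Group as (√22 + √30) + √26; multiply by (√22 + √30) - √26, then rationalise the remaining surd.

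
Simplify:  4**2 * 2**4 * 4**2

2**12

4**2 = 2**4; 2**4 = 2**4; 4**2 = 2**4
Combine exponents: 2**12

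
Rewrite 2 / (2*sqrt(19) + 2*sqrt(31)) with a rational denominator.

Multiply numerator and denominator by -2*sqrt(31) + 2*sqrt(19).
Denominator becomes -48; numerator becomes -4*sqrt(31) + 4*sqrt(19).

(-sqrt(19) + sqrt(31))/12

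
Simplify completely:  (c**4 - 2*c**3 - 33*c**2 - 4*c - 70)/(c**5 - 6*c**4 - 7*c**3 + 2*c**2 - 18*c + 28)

Factor: c**4 - 2*c**3 - 33*c**2 - 4*c - 70 = (c + 5)*(c - 7)*(c**2 + 2);  c**5 - 6*c**4 - 7*c**3 + 2*c**2 - 18*c + 28 = (c - 7)*(c + 2)*(c - 1)*(c**2 + 2)
Cancel the common factors (c**2 + 2), (c - 7).

(c + 5)/(c**2 + c - 2)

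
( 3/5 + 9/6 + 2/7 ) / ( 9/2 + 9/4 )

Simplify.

334/945

Numerator: 3/5 + 9/6 + 2/7 = 167/70
Denominator: 9/2 + 9/4 = 27/4
Divide: (167/70) · (4/27) = 334/945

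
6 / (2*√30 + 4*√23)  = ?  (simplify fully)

(-3*√30 + 6*√23)/62

Multiply numerator and denominator by -2*√30 + 4*√23.
Denominator becomes 248; numerator becomes -12*√30 + 24*√23.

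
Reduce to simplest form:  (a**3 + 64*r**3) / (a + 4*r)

a**2 - 4*a*r + 16*r**2

(4*r)**3 + a**3 = (a + 4*r)(a**2 - 4*a*r + 16*r**2).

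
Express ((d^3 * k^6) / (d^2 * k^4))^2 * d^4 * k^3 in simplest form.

Inside the bracket: d^1 * k^2
Raise to the power 2: d^2 * k^4
Multiply by d^4 * k^3: add exponents.

d^6*k^7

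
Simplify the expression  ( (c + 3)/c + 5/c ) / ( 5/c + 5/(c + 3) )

(c^2 + 11*c + 24)/(10*c + 15)

Numerator: (c + 3)/c + 5/c = (c + 8)/c
Denominator: 5/c + 5/(c + 3) = (10*c + 15)/(c^2 + 3*c)
Divide: ((c + 8)/c) · ((c^2 + 3*c)/(10*c + 15)) = (c^2 + 11*c + 24)/(10*c + 15)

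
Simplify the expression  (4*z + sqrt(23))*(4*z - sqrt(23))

(4*z)^2 - (sqrt(23))^2 = 16*z^2 - 23.

16*z^2 - 23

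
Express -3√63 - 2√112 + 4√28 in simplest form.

-9*√7

3√63 = 9*√7; 2√112 = 8*√7; 4√28 = 8*√7
Combine: (-9 - 8 + 8)·√7 = -9*√7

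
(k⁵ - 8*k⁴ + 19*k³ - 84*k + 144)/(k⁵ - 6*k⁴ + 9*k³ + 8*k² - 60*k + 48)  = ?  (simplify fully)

(k - 3)/(k - 1)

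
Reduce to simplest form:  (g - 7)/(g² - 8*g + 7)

Factor: g² - 8*g + 7 = (g - 7)·(g - 1)
Cancel the common factor (g - 7).

1/(g - 1)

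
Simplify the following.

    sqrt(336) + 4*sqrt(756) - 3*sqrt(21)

sqrt(336) = 4*sqrt(21); 4*sqrt(756) = 24*sqrt(21); 3*sqrt(21) = 3*sqrt(21)
Combine: (4 + 24 - 3)·sqrt(21) = 25*sqrt(21)

25*sqrt(21)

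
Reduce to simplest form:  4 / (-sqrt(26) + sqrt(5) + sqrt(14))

(28*sqrt(26) + 68*sqrt(14) + 140*sqrt(5) + 16*sqrt(455))/231

Group as (sqrt(5) + sqrt(14)) - sqrt(26); multiply by (sqrt(5) + sqrt(14)) + sqrt(26), then rationalise the remaining surd.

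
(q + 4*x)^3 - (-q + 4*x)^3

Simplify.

2*q*(q^2 + 48*x^2)

Binomially expand both and collect terms in (4*x), q.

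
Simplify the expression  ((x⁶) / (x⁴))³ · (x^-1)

Inside the bracket: x²
Raise to the power 3: x⁶
Multiply by (x^-1): add exponents.

x⁵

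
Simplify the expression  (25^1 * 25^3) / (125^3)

5^(-1)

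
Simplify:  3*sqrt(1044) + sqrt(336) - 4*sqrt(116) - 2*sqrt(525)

3*sqrt(1044) = 18*sqrt(29); sqrt(336) = 4*sqrt(21); 4*sqrt(116) = 8*sqrt(29); 2*sqrt(525) = 10*sqrt(21)

-6*sqrt(21) + 10*sqrt(29)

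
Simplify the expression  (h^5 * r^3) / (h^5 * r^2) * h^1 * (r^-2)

Quotient: r^1
Multiply by h^1 * (r^-2): add exponents.

h/r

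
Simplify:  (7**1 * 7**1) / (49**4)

7**(-6)

7**1 = 7**1; 7**1 = 7**1; 49**4 = 7**8
Combine exponents: 7**(-6)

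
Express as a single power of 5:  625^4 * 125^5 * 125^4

625^4 = 5^16; 125^5 = 5^15; 125^4 = 5^12
Combine exponents: 5^43

5^43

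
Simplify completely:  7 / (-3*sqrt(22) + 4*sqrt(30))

(21*sqrt(22) + 28*sqrt(30))/282

Multiply numerator and denominator by 3*sqrt(22) + 4*sqrt(30).
Denominator becomes 282; numerator becomes 21*sqrt(22) + 28*sqrt(30).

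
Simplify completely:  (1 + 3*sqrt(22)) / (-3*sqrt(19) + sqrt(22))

(-9*sqrt(418) - 66 - 3*sqrt(19) - sqrt(22))/149

Multiply numerator and denominator by sqrt(22) + 3*sqrt(19).
Denominator becomes -149; numerator becomes sqrt(22) + 3*sqrt(19) + 66 + 9*sqrt(418).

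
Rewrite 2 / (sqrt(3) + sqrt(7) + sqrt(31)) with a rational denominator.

Group as (sqrt(7) + sqrt(31)) + sqrt(3); multiply by (sqrt(7) + sqrt(31)) - sqrt(3), then rationalise the remaining surd.

(-54*sqrt(7) - 70*sqrt(3) + 4*sqrt(651) + 42*sqrt(31))/357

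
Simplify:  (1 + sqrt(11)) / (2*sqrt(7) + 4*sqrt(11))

(-sqrt(77) - sqrt(7) + 2*sqrt(11) + 22)/74

Multiply numerator and denominator by -2*sqrt(7) + 4*sqrt(11).
Denominator becomes 148; numerator becomes -2*sqrt(77) - 2*sqrt(7) + 4*sqrt(11) + 44.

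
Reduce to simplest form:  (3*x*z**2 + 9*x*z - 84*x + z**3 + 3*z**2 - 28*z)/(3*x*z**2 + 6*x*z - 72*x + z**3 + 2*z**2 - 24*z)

Factor: 3*x*z**2 + 9*x*z - 84*x + z**3 + 3*z**2 - 28*z = (z - 4)*(z + 7)*(3*x + z);  3*x*z**2 + 6*x*z - 72*x + z**3 + 2*z**2 - 24*z = (3*x + z)*(z - 4)*(z + 6)
Cancel the common factors (3*x + z), (z - 4).

(z + 7)/(z + 6)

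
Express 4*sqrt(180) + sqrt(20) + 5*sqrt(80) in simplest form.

4*sqrt(180) = 24*sqrt(5); sqrt(20) = 2*sqrt(5); 5*sqrt(80) = 20*sqrt(5)
Combine: (24 + 2 + 20)·sqrt(5) = 46*sqrt(5)

46*sqrt(5)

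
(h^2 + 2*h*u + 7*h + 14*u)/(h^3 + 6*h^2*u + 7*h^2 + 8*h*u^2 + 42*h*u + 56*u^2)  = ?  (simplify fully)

Factor: h^2 + 2*h*u + 7*h + 14*u = (h + 2*u)*(h + 7);  h^3 + 6*h^2*u + 7*h^2 + 8*h*u^2 + 42*h*u + 56*u^2 = (h + 2*u)*(h + 7)*(h + 4*u)
Cancel the common factors (h + 2*u), (h + 7).

1/(h + 4*u)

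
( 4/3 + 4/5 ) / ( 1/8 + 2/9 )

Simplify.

768/125

Numerator: 4/3 + 4/5 = 32/15
Denominator: 1/8 + 2/9 = 25/72
Divide: (32/15) · (72/25) = 768/125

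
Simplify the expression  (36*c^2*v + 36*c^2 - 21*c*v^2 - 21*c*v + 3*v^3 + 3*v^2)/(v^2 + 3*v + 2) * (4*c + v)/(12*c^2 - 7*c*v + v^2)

Factor: 36*c^2*v + 36*c^2 - 21*c*v^2 - 21*c*v + 3*v^3 + 3*v^2 = 3*(v + 1)*(-3*c + v)*(-4*c + v);  v^2 + 3*v + 2 = (v + 2)*(v + 1);  12*c^2 - 7*c*v + v^2 = (-3*c + v)*(-4*c + v)
Cancel the common factors (-3*c + v), (v + 1), (-4*c + v).

(12*c + 3*v)/(v + 2)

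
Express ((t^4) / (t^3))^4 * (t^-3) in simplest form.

t

Inside the bracket: t^1
Raise to the power 4: t^4
Multiply by (t^-3): add exponents.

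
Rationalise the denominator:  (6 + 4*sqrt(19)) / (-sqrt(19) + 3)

(-47 - 9*sqrt(19))/5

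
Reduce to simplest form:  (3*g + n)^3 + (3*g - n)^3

18*g*(3*g^2 + n^2)

Write as f((3*g),n) + f((3*g),-n) and expand.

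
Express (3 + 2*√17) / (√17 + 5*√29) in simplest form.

(-34 - 3*√17 + 15*√29 + 10*√493)/708

Multiply numerator and denominator by -5*√29 + √17.
Denominator becomes -708; numerator becomes -10*√493 - 15*√29 + 3*√17 + 34.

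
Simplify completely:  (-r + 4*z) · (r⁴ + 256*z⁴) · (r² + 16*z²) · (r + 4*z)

-r⁸ + 65536*z⁸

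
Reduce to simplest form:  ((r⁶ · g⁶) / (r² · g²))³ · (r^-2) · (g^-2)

Inside the bracket: r⁴ · g⁴
Raise to the power 3: r^12 · g^12
Multiply by (r^-2) · (g^-2): add exponents.

g^10*r^10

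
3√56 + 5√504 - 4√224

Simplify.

3√56 = 6*√14; 5√504 = 30*√14; 4√224 = 16*√14
Combine: (6 + 30 - 16)·√14 = 20*√14

20*√14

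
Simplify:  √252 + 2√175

16*√7

√252 = 6*√7; 2√175 = 10*√7
Combine: (6 + 10)·√7 = 16*√7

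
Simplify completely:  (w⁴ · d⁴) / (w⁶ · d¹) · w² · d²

d⁵

Quotient: (w^-2) · d³
Multiply by w² · d²: add exponents.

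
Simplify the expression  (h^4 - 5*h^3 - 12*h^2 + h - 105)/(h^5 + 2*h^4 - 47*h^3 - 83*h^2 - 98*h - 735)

1/(h + 7)

Factor: h^4 - 5*h^3 - 12*h^2 + h - 105 = (h + 3)*(h - 7)*(h^2 - h + 5);  h^5 + 2*h^4 - 47*h^3 - 83*h^2 - 98*h - 735 = (h - 7)*(h + 7)*(h^2 - h + 5)*(h + 3)
Cancel the common factors (h^2 - h + 5), (h + 3), (h - 7).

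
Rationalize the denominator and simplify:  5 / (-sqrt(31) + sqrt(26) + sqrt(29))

(-12*sqrt(31) + 14*sqrt(29) + 17*sqrt(26) + sqrt(23374))/244

Group as (sqrt(26) + sqrt(29)) - sqrt(31); multiply by (sqrt(26) + sqrt(29)) + sqrt(31), then rationalise the remaining surd.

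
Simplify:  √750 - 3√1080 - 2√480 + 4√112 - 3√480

√750 = 5*√30; 3√1080 = 18*√30; 2√480 = 8*√30; 4√112 = 16*√7; 3√480 = 12*√30

-33*√30 + 16*√7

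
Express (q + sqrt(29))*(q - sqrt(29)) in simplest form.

(q)^2 - (sqrt(29))^2 = q^2 - 29.

q^2 - 29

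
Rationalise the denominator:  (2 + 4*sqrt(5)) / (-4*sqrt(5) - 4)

Multiply numerator and denominator by -4 + 4*sqrt(5).
Denominator becomes -64; numerator becomes -8*sqrt(5) + 72.

(-9 + sqrt(5))/8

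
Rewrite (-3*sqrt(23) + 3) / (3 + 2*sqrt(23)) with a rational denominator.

Multiply numerator and denominator by -2*sqrt(23) + 3.
Denominator becomes -83; numerator becomes -15*sqrt(23) + 147.

(-147 + 15*sqrt(23))/83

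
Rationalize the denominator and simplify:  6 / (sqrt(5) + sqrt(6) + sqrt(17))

(-sqrt(510) - 3*sqrt(17) + 8*sqrt(6) + 9*sqrt(5))/7

Group as (sqrt(5) + sqrt(17)) + sqrt(6); multiply by (sqrt(5) + sqrt(17)) - sqrt(6), then rationalise the remaining surd.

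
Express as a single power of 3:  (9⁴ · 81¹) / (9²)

9⁴ = 3^8; 81¹ = 3^4; 9² = 3^4
Combine exponents: 3^8

3^8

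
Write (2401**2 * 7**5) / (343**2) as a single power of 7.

7**7

2401**2 = 7**8; 7**5 = 7**5; 343**2 = 7**6
Combine exponents: 7**7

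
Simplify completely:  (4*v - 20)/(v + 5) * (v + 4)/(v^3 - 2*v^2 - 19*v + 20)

4/(v^2 + 4*v - 5)

Factor: 4*v - 20 = 4*(v - 5);  v^3 - 2*v^2 - 19*v + 20 = (v + 4)*(v - 1)*(v - 5)
Cancel the common factors (v - 5), (v + 4).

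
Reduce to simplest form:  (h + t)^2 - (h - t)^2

4*h*t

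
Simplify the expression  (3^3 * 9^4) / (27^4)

3^(-1)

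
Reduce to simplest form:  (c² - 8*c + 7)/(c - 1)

Factor: c² - 8*c + 7 = (c - 1)·(c - 7)
Cancel the common factor (c - 1).

c - 7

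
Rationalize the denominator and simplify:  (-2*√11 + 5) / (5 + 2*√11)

-(-2*√11 + 5)²/19

Multiply numerator and denominator by -2*√11 + 5.
Denominator becomes -19; numerator becomes -20*√11 + 69.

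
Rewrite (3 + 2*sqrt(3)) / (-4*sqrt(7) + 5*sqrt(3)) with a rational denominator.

(-8*sqrt(21) - 12*sqrt(7) - 30 - 15*sqrt(3))/37

Multiply numerator and denominator by 5*sqrt(3) + 4*sqrt(7).
Denominator becomes -37; numerator becomes 15*sqrt(3) + 30 + 12*sqrt(7) + 8*sqrt(21).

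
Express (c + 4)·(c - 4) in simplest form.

c² - 16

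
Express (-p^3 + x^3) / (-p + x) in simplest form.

Apply the difference-of-cubes factorisation and cancel (-p + x).

p^2 + p*x + x^2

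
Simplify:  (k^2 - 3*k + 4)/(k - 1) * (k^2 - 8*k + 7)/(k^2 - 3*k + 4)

k - 7

Factor: k^2 - 8*k + 7 = (k - 1)*(k - 7)
Cancel the common factors (k^2 - 3*k + 4), (k - 1).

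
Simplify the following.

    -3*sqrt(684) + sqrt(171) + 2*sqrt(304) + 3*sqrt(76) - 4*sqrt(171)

3*sqrt(684) = 18*sqrt(19); sqrt(171) = 3*sqrt(19); 2*sqrt(304) = 8*sqrt(19); 3*sqrt(76) = 6*sqrt(19); 4*sqrt(171) = 12*sqrt(19)
Combine: (-18 + 3 + 8 + 6 - 12)·sqrt(19) = -13*sqrt(19)

-13*sqrt(19)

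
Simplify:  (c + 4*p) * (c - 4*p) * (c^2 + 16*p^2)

Pair the conjugate factors: (c+(4*p))(c-(4*p)) = c^2 - 16*p^2, then repeat with the next factor.

c^4 - 256*p^4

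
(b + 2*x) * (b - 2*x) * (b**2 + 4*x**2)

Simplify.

b**4 - 16*x**4

Telescope via difference of squares: (b+(2*x))(b-(2*x)) = b**2 - 4*x**2, then repeat with the next factor.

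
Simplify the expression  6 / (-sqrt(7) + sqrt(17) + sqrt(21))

(-186*sqrt(7) + 18*sqrt(21) + 66*sqrt(17) + 84*sqrt(51))/467

Group as (sqrt(17) + sqrt(21)) - sqrt(7); multiply by (sqrt(17) + sqrt(21)) + sqrt(7), then rationalise the remaining surd.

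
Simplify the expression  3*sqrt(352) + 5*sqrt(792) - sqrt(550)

37*sqrt(22)

3*sqrt(352) = 12*sqrt(22); 5*sqrt(792) = 30*sqrt(22); sqrt(550) = 5*sqrt(22)
Combine: (12 + 30 - 5)·sqrt(22) = 37*sqrt(22)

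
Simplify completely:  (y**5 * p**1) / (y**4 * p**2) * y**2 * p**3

Quotient: y**1 * (p**-1)
Multiply by y**2 * p**3: add exponents.

p**2*y**3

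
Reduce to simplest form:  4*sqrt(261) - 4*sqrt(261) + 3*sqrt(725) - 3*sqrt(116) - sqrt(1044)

4*sqrt(261) = 12*sqrt(29); 4*sqrt(261) = 12*sqrt(29); 3*sqrt(725) = 15*sqrt(29); 3*sqrt(116) = 6*sqrt(29); sqrt(1044) = 6*sqrt(29)
Combine: (12 - 12 + 15 - 6 - 6)·sqrt(29) = 3*sqrt(29)

3*sqrt(29)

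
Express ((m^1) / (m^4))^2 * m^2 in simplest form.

Inside the bracket: (m^-3)
Raise to the power 2: (m^-6)
Multiply by m^2: add exponents.

m^(-4)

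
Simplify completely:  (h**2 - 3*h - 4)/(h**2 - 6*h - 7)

(h - 4)/(h - 7)

Factor: h**2 - 3*h - 4 = (h + 1)*(h - 4);  h**2 - 6*h - 7 = (h + 1)*(h - 7)
Cancel the common factor (h + 1).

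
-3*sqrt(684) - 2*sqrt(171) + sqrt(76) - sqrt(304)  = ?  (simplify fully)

-26*sqrt(19)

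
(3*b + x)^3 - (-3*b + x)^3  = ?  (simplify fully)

18*b*(3*b^2 + x^2)

Only the odd-power cross terms survive.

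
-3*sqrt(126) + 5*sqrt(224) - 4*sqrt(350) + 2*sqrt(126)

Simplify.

-3*sqrt(14)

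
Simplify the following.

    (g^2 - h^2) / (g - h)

g^2 - h^2 factors as (g - h)*(g + h).

g + h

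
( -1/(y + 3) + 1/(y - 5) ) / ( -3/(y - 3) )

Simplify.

Numerator: -1/(y + 3) + 1/(y - 5) = 8/(y² - 2*y - 15)
Denominator: -3/(y - 3) = -3/(y - 3)
Divide: (8/(y² - 2*y - 15)) · (-y/3 + 1) = (-8*y + 24)/(3*y² - 6*y - 45)

(-8*y + 24)/(3*y² - 6*y - 45)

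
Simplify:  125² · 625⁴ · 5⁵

125² = 5^6; 625⁴ = 5^16; 5⁵ = 5^5
Combine exponents: 5^27

5^27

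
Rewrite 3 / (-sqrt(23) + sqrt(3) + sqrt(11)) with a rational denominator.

(9*sqrt(23) + 15*sqrt(11) + 31*sqrt(3) + 2*sqrt(759))/17

Group as (sqrt(3) + sqrt(11)) - sqrt(23); multiply by (sqrt(3) + sqrt(11)) + sqrt(23), then rationalise the remaining surd.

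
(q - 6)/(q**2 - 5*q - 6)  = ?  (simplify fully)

1/(q + 1)

Factor: q**2 - 5*q - 6 = (q - 6)*(q + 1)
Cancel the common factor (q - 6).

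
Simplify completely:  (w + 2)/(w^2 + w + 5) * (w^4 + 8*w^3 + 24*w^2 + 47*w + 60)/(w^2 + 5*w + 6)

Factor: w^4 + 8*w^3 + 24*w^2 + 47*w + 60 = (w + 3)*(w^2 + w + 5)*(w + 4);  w^2 + 5*w + 6 = (w + 2)*(w + 3)
Cancel the common factors (w^2 + w + 5), (w + 2), (w + 3).

w + 4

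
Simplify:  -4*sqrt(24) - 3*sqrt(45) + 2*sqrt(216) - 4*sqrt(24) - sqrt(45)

4*sqrt(24) = 8*sqrt(6); 3*sqrt(45) = 9*sqrt(5); 2*sqrt(216) = 12*sqrt(6); 4*sqrt(24) = 8*sqrt(6); sqrt(45) = 3*sqrt(5)

-12*sqrt(5) - 4*sqrt(6)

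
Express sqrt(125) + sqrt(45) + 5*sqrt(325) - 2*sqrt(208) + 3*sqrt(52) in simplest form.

8*sqrt(5) + 23*sqrt(13)

sqrt(125) = 5*sqrt(5); sqrt(45) = 3*sqrt(5); 5*sqrt(325) = 25*sqrt(13); 2*sqrt(208) = 8*sqrt(13); 3*sqrt(52) = 6*sqrt(13)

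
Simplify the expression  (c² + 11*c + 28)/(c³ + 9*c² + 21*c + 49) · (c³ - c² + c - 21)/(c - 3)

Factor: c² + 11*c + 28 = (c + 4)·(c + 7);  c³ + 9*c² + 21*c + 49 = (c² + 2*c + 7)·(c + 7);  c³ - c² + c - 21 = (c - 3)·(c² + 2*c + 7)
Cancel the common factors (c² + 2*c + 7), (c + 7), (c - 3).

c + 4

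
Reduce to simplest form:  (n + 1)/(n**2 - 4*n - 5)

Factor: n**2 - 4*n - 5 = (n - 5)*(n + 1)
Cancel the common factor (n + 1).

1/(n - 5)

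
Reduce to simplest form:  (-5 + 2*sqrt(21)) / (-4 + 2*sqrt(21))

Multiply numerator and denominator by -2*sqrt(21) - 4.
Denominator becomes -68; numerator becomes -64 + 2*sqrt(21).

(-sqrt(21) + 32)/34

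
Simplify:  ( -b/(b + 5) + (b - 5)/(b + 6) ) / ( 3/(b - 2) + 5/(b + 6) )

(-6*b^2 - 13*b + 50)/(8*b^2 + 48*b + 40)

Numerator: -b/(b + 5) + (b - 5)/(b + 6) = (-6*b - 25)/(b^2 + 11*b + 30)
Denominator: 3/(b - 2) + 5/(b + 6) = (8*b + 8)/(b^2 + 4*b - 12)
Divide: ((-6*b - 25)/(b^2 + 11*b + 30)) · ((b^2 + 4*b - 12)/(8*b + 8)) = (-6*b^2 - 13*b + 50)/(8*b^2 + 48*b + 40)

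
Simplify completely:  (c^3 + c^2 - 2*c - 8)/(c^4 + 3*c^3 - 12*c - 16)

1/(c + 2)

Factor: c^3 + c^2 - 2*c - 8 = (c - 2)*(c^2 + 3*c + 4);  c^4 + 3*c^3 - 12*c - 16 = (c - 2)*(c^2 + 3*c + 4)*(c + 2)
Cancel the common factors (c^2 + 3*c + 4), (c - 2).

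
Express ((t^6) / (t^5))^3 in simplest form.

Inside the bracket: t^1
Raise to the power 3: t^3

t^3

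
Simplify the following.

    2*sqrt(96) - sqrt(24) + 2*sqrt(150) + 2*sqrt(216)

2*sqrt(96) = 8*sqrt(6); sqrt(24) = 2*sqrt(6); 2*sqrt(150) = 10*sqrt(6); 2*sqrt(216) = 12*sqrt(6)
Combine: (8 - 2 + 10 + 12)·sqrt(6) = 28*sqrt(6)

28*sqrt(6)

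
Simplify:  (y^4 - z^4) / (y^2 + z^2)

y^2 - z^2

Factor y^4 - z^4 and cancel (y^2 + z^2).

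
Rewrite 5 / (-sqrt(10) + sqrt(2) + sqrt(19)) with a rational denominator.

Group as (sqrt(2) + sqrt(19)) - sqrt(10); multiply by (sqrt(2) + sqrt(19)) + sqrt(10), then rationalise the remaining surd.

(-55*sqrt(10) - 35*sqrt(19) + 135*sqrt(2) + 20*sqrt(95))/31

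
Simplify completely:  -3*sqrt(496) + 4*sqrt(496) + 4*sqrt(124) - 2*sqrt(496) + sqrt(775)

3*sqrt(496) = 12*sqrt(31); 4*sqrt(496) = 16*sqrt(31); 4*sqrt(124) = 8*sqrt(31); 2*sqrt(496) = 8*sqrt(31); sqrt(775) = 5*sqrt(31)
Combine: (-12 + 16 + 8 - 8 + 5)·sqrt(31) = 9*sqrt(31)

9*sqrt(31)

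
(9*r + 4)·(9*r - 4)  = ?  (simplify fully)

81*r² - 16

Product of conjugates: (P+Q)(P-Q) = P^2 - Q^2.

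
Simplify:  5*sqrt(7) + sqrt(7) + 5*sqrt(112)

5*sqrt(7) = 5*sqrt(7); sqrt(7) = sqrt(7); 5*sqrt(112) = 20*sqrt(7)
Combine: (5 + 1 + 20)·sqrt(7) = 26*sqrt(7)

26*sqrt(7)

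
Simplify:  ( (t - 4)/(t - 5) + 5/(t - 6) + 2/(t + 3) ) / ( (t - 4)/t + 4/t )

(t^3 - 38*t + 57)/(t^3 - 8*t^2 - 3*t + 90)

Numerator: (t - 4)/(t - 5) + 5/(t - 6) + 2/(t + 3) = (t^3 - 38*t + 57)/(t^3 - 8*t^2 - 3*t + 90)
Denominator: (t - 4)/t + 4/t = 1
Divide: ((t^3 - 38*t + 57)/(t^3 - 8*t^2 - 3*t + 90)) · (1) = (t^3 - 38*t + 57)/(t^3 - 8*t^2 - 3*t + 90)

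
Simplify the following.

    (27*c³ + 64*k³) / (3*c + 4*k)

Apply the sum-of-cubes factorisation and cancel (3*c + 4*k).

9*c² - 12*c*k + 16*k²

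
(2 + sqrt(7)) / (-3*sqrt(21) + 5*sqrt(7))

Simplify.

(-21*sqrt(3) - 35 - 6*sqrt(21) - 10*sqrt(7))/14

Multiply numerator and denominator by 5*sqrt(7) + 3*sqrt(21).
Denominator becomes -14; numerator becomes 10*sqrt(7) + 6*sqrt(21) + 35 + 21*sqrt(3).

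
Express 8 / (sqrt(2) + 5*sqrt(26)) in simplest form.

Multiply numerator and denominator by -sqrt(2) + 5*sqrt(26).
Denominator becomes 648; numerator becomes -8*sqrt(2) + 40*sqrt(26).

(-sqrt(2) + 5*sqrt(26))/81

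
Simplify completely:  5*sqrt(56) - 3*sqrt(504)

-8*sqrt(14)

5*sqrt(56) = 10*sqrt(14); 3*sqrt(504) = 18*sqrt(14)
Combine: (10 - 18)·sqrt(14) = -8*sqrt(14)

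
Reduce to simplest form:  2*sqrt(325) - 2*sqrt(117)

2*sqrt(325) = 10*sqrt(13); 2*sqrt(117) = 6*sqrt(13)
Combine: (10 - 6)·sqrt(13) = 4*sqrt(13)

4*sqrt(13)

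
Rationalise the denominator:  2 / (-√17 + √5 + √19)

Group as (√5 + √19) - √17; multiply by (√5 + √19) + √17, then rationalise the remaining surd.

(-14*√17 + 6*√19 + 62*√5 + 4*√1615)/331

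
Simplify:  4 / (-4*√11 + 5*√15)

Multiply numerator and denominator by 4*√11 + 5*√15.
Denominator becomes 199; numerator becomes 16*√11 + 20*√15.

(16*√11 + 20*√15)/199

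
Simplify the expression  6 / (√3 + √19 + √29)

Group as (√3 + √19) + √29; multiply by (√3 + √19) - √29, then rationalise the remaining surd.

(-12*√1653 - 42*√29 + 78*√19 + 270*√3)/179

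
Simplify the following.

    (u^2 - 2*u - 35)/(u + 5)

Factor: u^2 - 2*u - 35 = (u - 7)*(u + 5)
Cancel the common factor (u + 5).

u - 7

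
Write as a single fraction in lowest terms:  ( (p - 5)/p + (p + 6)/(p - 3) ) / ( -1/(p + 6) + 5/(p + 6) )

Numerator: (p - 5)/p + (p + 6)/(p - 3) = (2*p^2 - 2*p + 15)/(p^2 - 3*p)
Denominator: -1/(p + 6) + 5/(p + 6) = 4/(p + 6)
Divide: ((2*p^2 - 2*p + 15)/(p^2 - 3*p)) · (p/4 + 3/2) = (2*p^3 + 10*p^2 + 3*p + 90)/(4*p^2 - 12*p)

(2*p^3 + 10*p^2 + 3*p + 90)/(4*p^2 - 12*p)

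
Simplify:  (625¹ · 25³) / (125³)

5^1

625¹ = 5^4; 25³ = 5^6; 125³ = 5^9
Combine exponents: 5^1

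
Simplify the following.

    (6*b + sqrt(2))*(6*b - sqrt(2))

(6*b)^2 - (sqrt(2))^2 = 36*b^2 - 2.

36*b^2 - 2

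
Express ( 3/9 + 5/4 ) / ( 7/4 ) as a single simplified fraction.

Numerator: 3/9 + 5/4 = 19/12
Denominator: 7/4 = 7/4
Divide: (19/12) · (4/7) = 19/21

19/21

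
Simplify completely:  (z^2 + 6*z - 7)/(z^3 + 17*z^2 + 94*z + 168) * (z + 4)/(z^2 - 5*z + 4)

1/(z^2 + 2*z - 24)

Factor: z^2 + 6*z - 7 = (z - 1)*(z + 7);  z^3 + 17*z^2 + 94*z + 168 = (z + 7)*(z + 4)*(z + 6);  z^2 - 5*z + 4 = (z - 4)*(z - 1)
Cancel the common factors (z + 7), (z - 1), (z + 4).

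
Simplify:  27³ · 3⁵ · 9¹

27³ = 3^9; 3⁵ = 3^5; 9¹ = 3^2
Combine exponents: 3^16

3^16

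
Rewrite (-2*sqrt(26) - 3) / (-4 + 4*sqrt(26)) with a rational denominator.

(-11 - sqrt(26))/20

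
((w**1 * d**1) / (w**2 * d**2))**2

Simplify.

Inside the bracket: (w**-1) * (d**-1)
Raise to the power 2: (w**-2) * (d**-2)

1/(d**2*w**2)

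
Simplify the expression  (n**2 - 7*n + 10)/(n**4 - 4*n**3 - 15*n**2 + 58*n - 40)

Factor: n**2 - 7*n + 10 = (n - 2)*(n - 5);  n**4 - 4*n**3 - 15*n**2 + 58*n - 40 = (n - 1)*(n - 2)*(n + 4)*(n - 5)
Cancel the common factors (n - 5), (n - 2).

1/(n**2 + 3*n - 4)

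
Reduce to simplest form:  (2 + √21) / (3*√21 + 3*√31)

(-21 - 2*√21 + 2*√31 + √651)/30

Multiply numerator and denominator by -3*√31 + 3*√21.
Denominator becomes -90; numerator becomes -3*√651 - 6*√31 + 6*√21 + 63.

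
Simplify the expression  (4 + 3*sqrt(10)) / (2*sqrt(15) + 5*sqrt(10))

Multiply numerator and denominator by -2*sqrt(15) + 5*sqrt(10).
Denominator becomes 190; numerator becomes -30*sqrt(6) - 8*sqrt(15) + 20*sqrt(10) + 150.

(-15*sqrt(6) - 4*sqrt(15) + 10*sqrt(10) + 75)/95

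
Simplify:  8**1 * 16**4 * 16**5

8**1 = 2**3; 16**4 = 2**16; 16**5 = 2**20
Combine exponents: 2**39

2**39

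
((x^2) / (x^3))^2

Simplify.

Inside the bracket: (x^-1)
Raise to the power 2: (x^-2)

x^(-2)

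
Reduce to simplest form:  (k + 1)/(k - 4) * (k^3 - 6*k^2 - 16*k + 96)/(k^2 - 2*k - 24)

Factor: k^3 - 6*k^2 - 16*k + 96 = (k - 6)*(k - 4)*(k + 4);  k^2 - 2*k - 24 = (k - 6)*(k + 4)
Cancel the common factors (k + 4), (k - 4), (k - 6).

k + 1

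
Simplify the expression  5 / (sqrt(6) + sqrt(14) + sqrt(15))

(-60*sqrt(35) + 25*sqrt(15) + 35*sqrt(14) + 115*sqrt(6))/311

Group as (sqrt(6) + sqrt(15)) + sqrt(14); multiply by (sqrt(6) + sqrt(15)) - sqrt(14), then rationalise the remaining surd.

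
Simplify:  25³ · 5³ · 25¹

5^11

25³ = 5^6; 5³ = 5^3; 25¹ = 5^2
Combine exponents: 5^11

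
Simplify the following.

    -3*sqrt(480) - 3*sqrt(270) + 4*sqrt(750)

-sqrt(30)

3*sqrt(480) = 12*sqrt(30); 3*sqrt(270) = 9*sqrt(30); 4*sqrt(750) = 20*sqrt(30)
Combine: (-12 - 9 + 20)·sqrt(30) = -sqrt(30)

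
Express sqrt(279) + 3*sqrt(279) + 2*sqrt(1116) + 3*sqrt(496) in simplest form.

36*sqrt(31)

sqrt(279) = 3*sqrt(31); 3*sqrt(279) = 9*sqrt(31); 2*sqrt(1116) = 12*sqrt(31); 3*sqrt(496) = 12*sqrt(31)
Combine: (3 + 9 + 12 + 12)·sqrt(31) = 36*sqrt(31)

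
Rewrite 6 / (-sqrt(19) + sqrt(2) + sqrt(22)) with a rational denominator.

(-30*sqrt(19) - 6*sqrt(22) + 234*sqrt(2) + 24*sqrt(209))/151

Group as (sqrt(2) + sqrt(22)) - sqrt(19); multiply by (sqrt(2) + sqrt(22)) + sqrt(19), then rationalise the remaining surd.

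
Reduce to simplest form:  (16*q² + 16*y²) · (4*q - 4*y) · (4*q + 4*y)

256*q⁴ - 256*y⁴

((4*q)+(4*y))((4*q)-(4*y)) = 16*q² - 16*y²; continue pairing.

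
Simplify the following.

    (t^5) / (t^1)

Quotient: t^4

t^4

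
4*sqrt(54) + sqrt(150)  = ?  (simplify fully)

4*sqrt(54) = 12*sqrt(6); sqrt(150) = 5*sqrt(6)
Combine: (12 + 5)·sqrt(6) = 17*sqrt(6)

17*sqrt(6)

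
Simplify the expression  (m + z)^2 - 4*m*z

(m - z)^2

After expansion: m^2 - 2*m*z + z^2 — a perfect-square trinomial.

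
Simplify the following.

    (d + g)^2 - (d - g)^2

4*d*g

Write as f(d,g) - f(d,-g) and expand.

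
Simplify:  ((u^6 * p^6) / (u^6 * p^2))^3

Inside the bracket: p^4
Raise to the power 3: p^12

p^12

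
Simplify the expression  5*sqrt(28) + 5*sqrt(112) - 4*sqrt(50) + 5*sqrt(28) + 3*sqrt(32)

5*sqrt(28) = 10*sqrt(7); 5*sqrt(112) = 20*sqrt(7); 4*sqrt(50) = 20*sqrt(2); 5*sqrt(28) = 10*sqrt(7); 3*sqrt(32) = 12*sqrt(2)

-8*sqrt(2) + 40*sqrt(7)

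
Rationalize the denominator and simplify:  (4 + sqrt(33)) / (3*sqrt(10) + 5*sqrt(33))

Multiply numerator and denominator by -3*sqrt(10) + 5*sqrt(33).
Denominator becomes 735; numerator becomes -3*sqrt(330) - 12*sqrt(10) + 20*sqrt(33) + 165.

(-3*sqrt(330) - 12*sqrt(10) + 20*sqrt(33) + 165)/735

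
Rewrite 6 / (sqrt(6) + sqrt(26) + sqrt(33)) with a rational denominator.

Group as (sqrt(26) + sqrt(33)) + sqrt(6); multiply by (sqrt(26) + sqrt(33)) - sqrt(6), then rationalise the remaining surd.

(-72*sqrt(143) - 6*sqrt(33) + 78*sqrt(26) + 318*sqrt(6))/623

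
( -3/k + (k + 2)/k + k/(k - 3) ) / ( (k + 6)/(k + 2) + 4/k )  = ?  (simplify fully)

Numerator: -3/k + (k + 2)/k + k/(k - 3) = (2*k^2 - 4*k + 3)/(k^2 - 3*k)
Denominator: (k + 6)/(k + 2) + 4/k = (k^2 + 10*k + 8)/(k^2 + 2*k)
Divide: ((2*k^2 - 4*k + 3)/(k^2 - 3*k)) · ((k^2 + 2*k)/(k^2 + 10*k + 8)) = (2*k^3 - 5*k + 6)/(k^3 + 7*k^2 - 22*k - 24)

(2*k^3 - 5*k + 6)/(k^3 + 7*k^2 - 22*k - 24)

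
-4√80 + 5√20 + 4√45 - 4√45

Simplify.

4√80 = 16*√5; 5√20 = 10*√5; 4√45 = 12*√5; 4√45 = 12*√5
Combine: (-16 + 10 + 12 - 12)·√5 = -6*√5

-6*√5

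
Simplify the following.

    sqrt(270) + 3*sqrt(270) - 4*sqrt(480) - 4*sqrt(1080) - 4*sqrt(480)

-44*sqrt(30)

sqrt(270) = 3*sqrt(30); 3*sqrt(270) = 9*sqrt(30); 4*sqrt(480) = 16*sqrt(30); 4*sqrt(1080) = 24*sqrt(30); 4*sqrt(480) = 16*sqrt(30)
Combine: (3 + 9 - 16 - 24 - 16)·sqrt(30) = -44*sqrt(30)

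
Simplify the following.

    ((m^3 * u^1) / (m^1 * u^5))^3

Inside the bracket: m^2 * (u^-4)
Raise to the power 3: m^6 * (u^-12)

m^6/u^12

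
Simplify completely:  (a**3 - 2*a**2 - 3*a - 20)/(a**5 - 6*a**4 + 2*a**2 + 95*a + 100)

1/(a**2 - 4*a - 5)

Factor: a**3 - 2*a**2 - 3*a - 20 = (a - 4)*(a**2 + 2*a + 5);  a**5 - 6*a**4 + 2*a**2 + 95*a + 100 = (a + 1)*(a - 4)*(a - 5)*(a**2 + 2*a + 5)
Cancel the common factors (a**2 + 2*a + 5), (a - 4).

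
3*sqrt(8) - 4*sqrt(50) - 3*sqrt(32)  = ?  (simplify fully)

3*sqrt(8) = 6*sqrt(2); 4*sqrt(50) = 20*sqrt(2); 3*sqrt(32) = 12*sqrt(2)
Combine: (6 - 20 - 12)·sqrt(2) = -26*sqrt(2)

-26*sqrt(2)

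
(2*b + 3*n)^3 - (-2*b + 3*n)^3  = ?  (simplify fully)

Only the odd-power cross terms survive.

16*b^3 + 108*b*n^2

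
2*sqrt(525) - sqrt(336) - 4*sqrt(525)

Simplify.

-14*sqrt(21)

2*sqrt(525) = 10*sqrt(21); sqrt(336) = 4*sqrt(21); 4*sqrt(525) = 20*sqrt(21)
Combine: (10 - 4 - 20)·sqrt(21) = -14*sqrt(21)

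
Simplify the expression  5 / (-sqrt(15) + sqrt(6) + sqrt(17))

Group as (sqrt(6) + sqrt(17)) - sqrt(15); multiply by (sqrt(6) + sqrt(17)) + sqrt(15), then rationalise the remaining surd.

(-20*sqrt(15) + 10*sqrt(17) + 65*sqrt(6) + 15*sqrt(170))/172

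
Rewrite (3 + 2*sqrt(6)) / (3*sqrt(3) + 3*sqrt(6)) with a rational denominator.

Multiply numerator and denominator by -3*sqrt(3) + 3*sqrt(6).
Denominator becomes 27; numerator becomes -18*sqrt(2) - 9*sqrt(3) + 9*sqrt(6) + 36.

(-2*sqrt(2) - sqrt(3) + sqrt(6) + 4)/3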